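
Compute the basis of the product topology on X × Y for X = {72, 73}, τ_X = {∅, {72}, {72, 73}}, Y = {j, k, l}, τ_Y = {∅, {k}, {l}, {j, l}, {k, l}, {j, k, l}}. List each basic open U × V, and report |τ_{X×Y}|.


Basis B = {∅ × ∅, {72} × {k}, {72} × {l}, {72} × {j, l}, {72} × {k, l}, {72, 73} × {k}, {72, 73} × {l}, {72} × {j, k, l}, {72, 73} × {j, l}, {72, 73} × {k, l}, {72, 73} × {j, k, l}}; |τ_{X×Y}| = 18.

Enumerate products U × V with U ∈ τ_X, V ∈ τ_Y (deduplicated):
  ∅ × ∅ = {} (∅)
  {72} × {k} = {(72,k)}
  {72} × {l} = {(72,l)}
  {72} × {j, l} = {(72,j), (72,l)}
  {72} × {k, l} = {(72,k), (72,l)}
  {72, 73} × {k} = {(72,k), (73,k)}
  {72, 73} × {l} = {(72,l), (73,l)}
  {72} × {j, k, l} = {(72,j), (72,k), (72,l)}
  {72, 73} × {j, l} = {(72,j), (72,l), (73,j), (73,l)}
  {72, 73} × {k, l} = {(72,k), (72,l), (73,k), (73,l)}
  {72, 73} × {j, k, l} = {(72,j), (72,k), (72,l), (73,j), (73,k), (73,l)}
These 11 distinct sets form the basis B.
Close under arbitrary unions to get τ_{X×Y}; counting gives |τ_{X×Y}| = 18.


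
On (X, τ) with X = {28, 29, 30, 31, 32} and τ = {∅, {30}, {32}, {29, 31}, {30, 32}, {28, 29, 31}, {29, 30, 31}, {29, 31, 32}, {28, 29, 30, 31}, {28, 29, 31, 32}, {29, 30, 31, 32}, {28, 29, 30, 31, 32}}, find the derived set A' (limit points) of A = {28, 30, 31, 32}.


A' = {28, 29}

For each x ∈ X, list the open sets U ∈ τ with x ∈ U, then check whether U ∩ (A ∖ {x}) ≠ ∅ for every such U.
  x = 28: opens ∋ x are {28, 29, 31}, {28, 29, 30, 31}, {28, 29, 31, 32}, {28, 29, 30, 31, 32}; each meets A ∖ {28}, so x IS a limit point.
  x = 29: opens ∋ x are {29, 31}, {28, 29, 31}, {29, 30, 31}, {29, 31, 32}, {28, 29, 30, 31}, {28, 29, 31, 32}, {29, 30, 31, 32}, {28, 29, 30, 31, 32}; each meets A ∖ {29}, so x IS a limit point.
  x = 30: open {30} ∋ x has {30} ∩ (A ∖ {30}) = ∅, so x is NOT a limit point.
  x = 31: open {29, 31} ∋ x has {29, 31} ∩ (A ∖ {31}) = ∅, so x is NOT a limit point.
  x = 32: open {32} ∋ x has {32} ∩ (A ∖ {32}) = ∅, so x is NOT a limit point.
Collecting: A' = {28, 29}.


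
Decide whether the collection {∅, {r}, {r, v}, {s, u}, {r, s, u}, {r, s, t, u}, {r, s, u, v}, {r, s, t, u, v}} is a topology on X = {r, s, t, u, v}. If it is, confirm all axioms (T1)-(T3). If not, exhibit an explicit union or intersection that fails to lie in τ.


τ IS a topology on X.

Axiom (T1): ∅ ∈ τ? Yes; X ∈ τ? Yes.
Axiom (T2/T3): check pairwise unions and intersections of members of τ.
All pairwise intersections and unions checked — each lies in τ. Therefore τ satisfies (T1), (T2), (T3): it IS a topology on X.


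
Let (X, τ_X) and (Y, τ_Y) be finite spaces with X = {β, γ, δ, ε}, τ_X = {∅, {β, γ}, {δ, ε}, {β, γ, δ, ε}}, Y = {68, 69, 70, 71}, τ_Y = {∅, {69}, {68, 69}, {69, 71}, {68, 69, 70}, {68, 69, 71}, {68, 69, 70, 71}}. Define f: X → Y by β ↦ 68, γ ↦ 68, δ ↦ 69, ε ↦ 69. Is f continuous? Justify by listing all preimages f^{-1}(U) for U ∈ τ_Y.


f IS continuous.

Compute f^{-1}(U) for each U ∈ τ_Y:
  U = ∅: f^{-1}(U) = ∅ ∈ τ_X ✓.
  U = {69}: f^{-1}(U) = {δ, ε} ∈ τ_X ✓.
  U = {68, 69}: f^{-1}(U) = {β, γ, δ, ε} ∈ τ_X ✓.
  U = {69, 71}: f^{-1}(U) = {δ, ε} ∈ τ_X ✓.
  U = {68, 69, 70}: f^{-1}(U) = {β, γ, δ, ε} ∈ τ_X ✓.
  U = {68, 69, 71}: f^{-1}(U) = {β, γ, δ, ε} ∈ τ_X ✓.
  U = {68, 69, 70, 71}: f^{-1}(U) = {β, γ, δ, ε} ∈ τ_X ✓.
Every preimage lies in τ_X, so f IS continuous.


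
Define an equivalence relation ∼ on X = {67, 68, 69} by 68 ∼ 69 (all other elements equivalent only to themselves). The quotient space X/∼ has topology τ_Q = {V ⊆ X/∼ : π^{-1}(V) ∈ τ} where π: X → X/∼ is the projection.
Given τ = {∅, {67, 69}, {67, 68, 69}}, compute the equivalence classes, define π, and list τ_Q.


X/∼ = {[67], [68=69]}; |τ_Q| = 2.

Equivalence classes: [67], [68=69].
Quotient map π: X → X/∼ sends 67 ↦ [67], 68 ↦ [68=69], 69 ↦ [68=69].
For each subset V ⊆ X/∼, compute π^{-1}(V) ⊆ X and check whether π^{-1}(V) ∈ τ. V is open in τ_Q iff π^{-1}(V) ∈ τ.
  V = {}: π^{-1}(V) = ∅ ∈ τ ✓.
  V = {[67]}: π^{-1}(V) = {67} ∉ τ ✗.
  V = {[68=69]}: π^{-1}(V) = {68, 69} ∉ τ ✗.
  V = {[67], [68=69]}: π^{-1}(V) = {67, 68, 69} ∈ τ ✓.
Open sets in the quotient: τ_Q = {{}, {[67], [68=69]}} (2 elements).


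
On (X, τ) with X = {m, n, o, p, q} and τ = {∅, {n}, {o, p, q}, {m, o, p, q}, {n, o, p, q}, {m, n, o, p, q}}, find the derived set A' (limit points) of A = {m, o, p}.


A' = {m, o, p, q}

For each x ∈ X, list the open sets U ∈ τ with x ∈ U, then check whether U ∩ (A ∖ {x}) ≠ ∅ for every such U.
  x = m: opens ∋ x are {m, o, p, q}, {m, n, o, p, q}; each meets A ∖ {m}, so x IS a limit point.
  x = n: open {n} ∋ x has {n} ∩ (A ∖ {n}) = ∅, so x is NOT a limit point.
  x = o: opens ∋ x are {o, p, q}, {m, o, p, q}, {n, o, p, q}, {m, n, o, p, q}; each meets A ∖ {o}, so x IS a limit point.
  x = p: opens ∋ x are {o, p, q}, {m, o, p, q}, {n, o, p, q}, {m, n, o, p, q}; each meets A ∖ {p}, so x IS a limit point.
  x = q: opens ∋ x are {o, p, q}, {m, o, p, q}, {n, o, p, q}, {m, n, o, p, q}; each meets A ∖ {q}, so x IS a limit point.
Collecting: A' = {m, o, p, q}.


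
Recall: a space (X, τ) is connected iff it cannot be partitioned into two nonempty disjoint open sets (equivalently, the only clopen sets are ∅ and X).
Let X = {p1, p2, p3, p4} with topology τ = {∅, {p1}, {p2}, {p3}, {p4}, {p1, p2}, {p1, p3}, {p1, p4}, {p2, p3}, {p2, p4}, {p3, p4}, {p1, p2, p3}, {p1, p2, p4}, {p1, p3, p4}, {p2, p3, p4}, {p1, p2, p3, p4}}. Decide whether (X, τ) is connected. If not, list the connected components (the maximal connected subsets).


(X, τ) is disconnected; components = [{p1}, {p2}, {p3}, {p4}].

Find clopen sets (U ∈ τ with X ∖ U ∈ τ):
  U = ∅, X ∖ U = {p1, p2, p3, p4} — both open, so U is clopen.
  U = {p1}, X ∖ U = {p2, p3, p4} — both open, so U is clopen.
  U = {p2}, X ∖ U = {p1, p3, p4} — both open, so U is clopen.
  U = {p3}, X ∖ U = {p1, p2, p4} — both open, so U is clopen.
  U = {p4}, X ∖ U = {p1, p2, p3} — both open, so U is clopen.
  U = {p1, p2}, X ∖ U = {p3, p4} — both open, so U is clopen.
  U = {p1, p3}, X ∖ U = {p2, p4} — both open, so U is clopen.
  U = {p1, p4}, X ∖ U = {p2, p3} — both open, so U is clopen.
  U = {p2, p3}, X ∖ U = {p1, p4} — both open, so U is clopen.
  U = {p2, p4}, X ∖ U = {p1, p3} — both open, so U is clopen.
  U = {p3, p4}, X ∖ U = {p1, p2} — both open, so U is clopen.
  U = {p1, p2, p3}, X ∖ U = {p4} — both open, so U is clopen.
  U = {p1, p2, p4}, X ∖ U = {p3} — both open, so U is clopen.
  U = {p1, p3, p4}, X ∖ U = {p2} — both open, so U is clopen.
  U = {p2, p3, p4}, X ∖ U = {p1} — both open, so U is clopen.
  U = {p1, p2, p3, p4}, X ∖ U = ∅ — both open, so U is clopen.
Nontrivial clopen(s) exist: e.g. {p2}. So (X, τ) is disconnected.
Compute connected components by grouping points that agree on all clopens:
  component: {p1}
  component: {p2}
  component: {p3}
  component: {p4}


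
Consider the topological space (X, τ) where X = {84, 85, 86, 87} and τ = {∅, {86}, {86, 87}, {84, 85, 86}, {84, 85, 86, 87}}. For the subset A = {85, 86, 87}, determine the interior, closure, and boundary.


int(A) = {86, 87}, cl(A) = {84, 85, 86, 87}, ∂A = {84, 85}.

Closed sets in (X, τ) are complements of opens:
  closed(X, τ) = {∅, {87}, {84, 85}, {84, 85, 87}, {84, 85, 86, 87}}.
int(A) = ⋃ {U ∈ τ : U ⊆ A}. Opens contained in A: ∅, {86}, {86, 87}.
Taking the union of these: int(A) = {86, 87}.
cl(A) = ⋂ {C closed : A ⊆ C}. Closed sets containing A: {84, 85, 86, 87}.
Intersecting these: cl(A) = {84, 85, 86, 87}.
∂A = cl(A) ∖ int(A) = {84, 85, 86, 87} ∖ {86, 87} = {84, 85}.


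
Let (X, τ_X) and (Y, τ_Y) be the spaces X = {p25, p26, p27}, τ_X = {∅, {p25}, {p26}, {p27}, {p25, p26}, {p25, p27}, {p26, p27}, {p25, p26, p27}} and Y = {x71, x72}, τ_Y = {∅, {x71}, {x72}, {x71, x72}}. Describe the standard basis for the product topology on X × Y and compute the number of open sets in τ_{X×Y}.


Basis B = {∅ × ∅, {p25} × {x71}, {p25} × {x72}, {p26} × {x71}, {p26} × {x72}, {p27} × {x71}, {p27} × {x72}, {p25} × {x71, x72}, {p25, p26} × {x71}, {p25, p27} × {x71}, {p25, p26} × {x72}, {p25, p27} × {x72}, {p26} × {x71, x72}, {p26, p27} × {x71}, {p26, p27} × {x72}, {p27} × {x71, x72}, {p25, p26, p27} × {x71}, {p25, p26, p27} × {x72}, {p25, p26} × {x71, x72}, {p25, p27} × {x71, x72}, {p26, p27} × {x71, x72}, {p25, p26, p27} × {x71, x72}}; |τ_{X×Y}| = 64.

Enumerate products U × V with U ∈ τ_X, V ∈ τ_Y (deduplicated):
  ∅ × ∅ = {} (∅)
  {p25} × {x71} = {(p25,x71)}
  {p25} × {x72} = {(p25,x72)}
  {p26} × {x71} = {(p26,x71)}
  {p26} × {x72} = {(p26,x72)}
  {p27} × {x71} = {(p27,x71)}
  {p27} × {x72} = {(p27,x72)}
  {p25} × {x71, x72} = {(p25,x71), (p25,x72)}
  {p25, p26} × {x71} = {(p25,x71), (p26,x71)}
  {p25, p27} × {x71} = {(p25,x71), (p27,x71)}
  {p25, p26} × {x72} = {(p25,x72), (p26,x72)}
  {p25, p27} × {x72} = {(p25,x72), (p27,x72)}
  {p26} × {x71, x72} = {(p26,x71), (p26,x72)}
  {p26, p27} × {x71} = {(p26,x71), (p27,x71)}
  {p26, p27} × {x72} = {(p26,x72), (p27,x72)}
  {p27} × {x71, x72} = {(p27,x71), (p27,x72)}
  {p25, p26, p27} × {x71} = {(p25,x71), (p26,x71), (p27,x71)}
  {p25, p26, p27} × {x72} = {(p25,x72), (p26,x72), (p27,x72)}
  {p25, p26} × {x71, x72} = {(p25,x71), (p25,x72), (p26,x71), (p26,x72)}
  {p25, p27} × {x71, x72} = {(p25,x71), (p25,x72), (p27,x71), (p27,x72)}
  {p26, p27} × {x71, x72} = {(p26,x71), (p26,x72), (p27,x71), (p27,x72)}
  {p25, p26, p27} × {x71, x72} = {(p25,x71), (p25,x72), (p26,x71), (p26,x72), (p27,x71), (p27,x72)}
These 22 distinct sets form the basis B.
Close under arbitrary unions to get τ_{X×Y}; counting gives |τ_{X×Y}| = 64.


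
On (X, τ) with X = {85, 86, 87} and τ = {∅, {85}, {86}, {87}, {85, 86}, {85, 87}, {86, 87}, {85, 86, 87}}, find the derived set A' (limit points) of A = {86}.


A' = ∅

For each x ∈ X, list the open sets U ∈ τ with x ∈ U, then check whether U ∩ (A ∖ {x}) ≠ ∅ for every such U.
  x = 85: open {85} ∋ x has {85} ∩ (A ∖ {85}) = ∅, so x is NOT a limit point.
  x = 86: open {86} ∋ x has {86} ∩ (A ∖ {86}) = ∅, so x is NOT a limit point.
  x = 87: open {87} ∋ x has {87} ∩ (A ∖ {87}) = ∅, so x is NOT a limit point.
Collecting: A' = ∅.


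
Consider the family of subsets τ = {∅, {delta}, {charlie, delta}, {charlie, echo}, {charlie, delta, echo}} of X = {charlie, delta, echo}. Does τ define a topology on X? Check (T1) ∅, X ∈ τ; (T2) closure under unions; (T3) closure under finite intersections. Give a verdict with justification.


τ is NOT a topology on X.

Axiom (T1): ∅ ∈ τ? Yes; X ∈ τ? Yes.
Axiom (T2/T3): check pairwise unions and intersections of members of τ.
Counterexample for (T3): {charlie, delta} ∩ {charlie, echo} = {charlie} ∉ τ. Therefore τ is NOT a topology.


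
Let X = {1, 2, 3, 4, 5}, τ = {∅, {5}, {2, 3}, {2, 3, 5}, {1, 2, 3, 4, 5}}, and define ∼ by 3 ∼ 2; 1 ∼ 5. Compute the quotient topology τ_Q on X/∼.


X/∼ = {[1=5], [2=3], [4]}; |τ_Q| = 3.

Equivalence classes: [1=5], [2=3], [4].
Quotient map π: X → X/∼ sends 1 ↦ [1=5], 2 ↦ [2=3], 3 ↦ [2=3], 4 ↦ [4], 5 ↦ [1=5].
For each subset V ⊆ X/∼, compute π^{-1}(V) ⊆ X and check whether π^{-1}(V) ∈ τ. V is open in τ_Q iff π^{-1}(V) ∈ τ.
  V = {}: π^{-1}(V) = ∅ ∈ τ ✓.
  V = {[1=5]}: π^{-1}(V) = {1, 5} ∉ τ ✗.
  V = {[2=3]}: π^{-1}(V) = {2, 3} ∈ τ ✓.
  V = {[1=5], [2=3]}: π^{-1}(V) = {1, 2, 3, 5} ∉ τ ✗.
  V = {[4]}: π^{-1}(V) = {4} ∉ τ ✗.
  V = {[1=5], [4]}: π^{-1}(V) = {1, 4, 5} ∉ τ ✗.
  V = {[2=3], [4]}: π^{-1}(V) = {2, 3, 4} ∉ τ ✗.
  V = {[1=5], [2=3], [4]}: π^{-1}(V) = {1, 2, 3, 4, 5} ∈ τ ✓.
Open sets in the quotient: τ_Q = {{}, {[2=3]}, {[1=5], [2=3], [4]}} (3 elements).


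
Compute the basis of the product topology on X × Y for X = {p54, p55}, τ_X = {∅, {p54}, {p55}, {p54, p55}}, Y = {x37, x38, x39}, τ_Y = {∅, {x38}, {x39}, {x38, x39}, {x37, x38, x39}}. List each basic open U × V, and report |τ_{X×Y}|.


Basis B = {∅ × ∅, {p54} × {x38}, {p54} × {x39}, {p55} × {x38}, {p55} × {x39}, {p54} × {x38, x39}, {p54, p55} × {x38}, {p54, p55} × {x39}, {p55} × {x38, x39}, {p54} × {x37, x38, x39}, {p55} × {x37, x38, x39}, {p54, p55} × {x38, x39}, {p54, p55} × {x37, x38, x39}}; |τ_{X×Y}| = 25.

Enumerate products U × V with U ∈ τ_X, V ∈ τ_Y (deduplicated):
  ∅ × ∅ = {} (∅)
  {p54} × {x38} = {(p54,x38)}
  {p54} × {x39} = {(p54,x39)}
  {p55} × {x38} = {(p55,x38)}
  {p55} × {x39} = {(p55,x39)}
  {p54} × {x38, x39} = {(p54,x38), (p54,x39)}
  {p54, p55} × {x38} = {(p54,x38), (p55,x38)}
  {p54, p55} × {x39} = {(p54,x39), (p55,x39)}
  {p55} × {x38, x39} = {(p55,x38), (p55,x39)}
  {p54} × {x37, x38, x39} = {(p54,x37), (p54,x38), (p54,x39)}
  {p55} × {x37, x38, x39} = {(p55,x37), (p55,x38), (p55,x39)}
  {p54, p55} × {x38, x39} = {(p54,x38), (p54,x39), (p55,x38), (p55,x39)}
  {p54, p55} × {x37, x38, x39} = {(p54,x37), (p54,x38), (p54,x39), (p55,x37), (p55,x38), (p55,x39)}
These 13 distinct sets form the basis B.
Close under arbitrary unions to get τ_{X×Y}; counting gives |τ_{X×Y}| = 25.


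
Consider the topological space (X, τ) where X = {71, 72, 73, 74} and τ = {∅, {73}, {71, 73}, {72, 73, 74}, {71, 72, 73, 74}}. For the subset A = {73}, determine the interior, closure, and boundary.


int(A) = {73}, cl(A) = {71, 72, 73, 74}, ∂A = {71, 72, 74}.

Closed sets in (X, τ) are complements of opens:
  closed(X, τ) = {∅, {71}, {72, 74}, {71, 72, 74}, {71, 72, 73, 74}}.
int(A) = ⋃ {U ∈ τ : U ⊆ A}. Opens contained in A: ∅, {73}.
Taking the union of these: int(A) = {73}.
cl(A) = ⋂ {C closed : A ⊆ C}. Closed sets containing A: {71, 72, 73, 74}.
Intersecting these: cl(A) = {71, 72, 73, 74}.
∂A = cl(A) ∖ int(A) = {71, 72, 73, 74} ∖ {73} = {71, 72, 74}.


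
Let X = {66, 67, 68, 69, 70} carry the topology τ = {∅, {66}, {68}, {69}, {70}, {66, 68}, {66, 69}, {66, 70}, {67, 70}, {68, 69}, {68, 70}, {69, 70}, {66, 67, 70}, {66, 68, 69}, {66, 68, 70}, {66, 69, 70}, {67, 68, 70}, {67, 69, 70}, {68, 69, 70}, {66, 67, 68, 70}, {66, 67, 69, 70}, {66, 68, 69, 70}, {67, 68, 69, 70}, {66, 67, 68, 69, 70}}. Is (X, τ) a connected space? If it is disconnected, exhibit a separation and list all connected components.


(X, τ) is disconnected; components = [{66}, {68}, {69}, {67, 70}].

Find clopen sets (U ∈ τ with X ∖ U ∈ τ):
  U = ∅, X ∖ U = {66, 67, 68, 69, 70} — both open, so U is clopen.
  U = {66}, X ∖ U = {67, 68, 69, 70} — both open, so U is clopen.
  U = {68}, X ∖ U = {66, 67, 69, 70} — both open, so U is clopen.
  U = {69}, X ∖ U = {66, 67, 68, 70} — both open, so U is clopen.
  U = {66, 68}, X ∖ U = {67, 69, 70} — both open, so U is clopen.
  U = {66, 69}, X ∖ U = {67, 68, 70} — both open, so U is clopen.
  U = {67, 70}, X ∖ U = {66, 68, 69} — both open, so U is clopen.
  U = {68, 69}, X ∖ U = {66, 67, 70} — both open, so U is clopen.
  U = {66, 67, 70}, X ∖ U = {68, 69} — both open, so U is clopen.
  U = {66, 68, 69}, X ∖ U = {67, 70} — both open, so U is clopen.
  U = {67, 68, 70}, X ∖ U = {66, 69} — both open, so U is clopen.
  U = {67, 69, 70}, X ∖ U = {66, 68} — both open, so U is clopen.
  U = {66, 67, 68, 70}, X ∖ U = {69} — both open, so U is clopen.
  U = {66, 67, 69, 70}, X ∖ U = {68} — both open, so U is clopen.
  U = {67, 68, 69, 70}, X ∖ U = {66} — both open, so U is clopen.
  U = {66, 67, 68, 69, 70}, X ∖ U = ∅ — both open, so U is clopen.
Nontrivial clopen(s) exist: e.g. {66, 67, 68, 70}. So (X, τ) is disconnected.
Compute connected components by grouping points that agree on all clopens:
  component: {66}
  component: {68}
  component: {69}
  component: {67, 70}


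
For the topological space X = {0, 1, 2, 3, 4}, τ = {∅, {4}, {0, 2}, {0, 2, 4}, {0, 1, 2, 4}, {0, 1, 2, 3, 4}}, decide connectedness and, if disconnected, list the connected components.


(X, τ) is connected.

Find clopen sets (U ∈ τ with X ∖ U ∈ τ):
  U = ∅, X ∖ U = {0, 1, 2, 3, 4} — both open, so U is clopen.
  U = {0, 1, 2, 3, 4}, X ∖ U = ∅ — both open, so U is clopen.
Only trivial clopens (∅ and X) exist, so (X, τ) is connected.
Compute connected components by grouping points that agree on all clopens:
  component: {0, 1, 2, 3, 4}


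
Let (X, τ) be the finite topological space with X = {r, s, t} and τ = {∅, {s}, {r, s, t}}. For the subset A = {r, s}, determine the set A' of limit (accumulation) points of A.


A' = {r, t}

For each x ∈ X, list the open sets U ∈ τ with x ∈ U, then check whether U ∩ (A ∖ {x}) ≠ ∅ for every such U.
  x = r: opens ∋ x are {r, s, t}; each meets A ∖ {r}, so x IS a limit point.
  x = s: open {s} ∋ x has {s} ∩ (A ∖ {s}) = ∅, so x is NOT a limit point.
  x = t: opens ∋ x are {r, s, t}; each meets A ∖ {t}, so x IS a limit point.
Collecting: A' = {r, t}.


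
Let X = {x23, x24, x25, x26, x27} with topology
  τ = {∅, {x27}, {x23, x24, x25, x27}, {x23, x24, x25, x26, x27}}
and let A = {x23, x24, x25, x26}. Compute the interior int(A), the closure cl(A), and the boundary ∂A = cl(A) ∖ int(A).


int(A) = ∅, cl(A) = {x23, x24, x25, x26}, ∂A = {x23, x24, x25, x26}.

Closed sets in (X, τ) are complements of opens:
  closed(X, τ) = {∅, {x26}, {x23, x24, x25, x26}, {x23, x24, x25, x26, x27}}.
int(A) = ⋃ {U ∈ τ : U ⊆ A}. Opens contained in A: ∅.
Taking the union of these: int(A) = ∅.
cl(A) = ⋂ {C closed : A ⊆ C}. Closed sets containing A: {x23, x24, x25, x26}, {x23, x24, x25, x26, x27}.
Intersecting these: cl(A) = {x23, x24, x25, x26}.
∂A = cl(A) ∖ int(A) = {x23, x24, x25, x26} ∖ ∅ = {x23, x24, x25, x26}.


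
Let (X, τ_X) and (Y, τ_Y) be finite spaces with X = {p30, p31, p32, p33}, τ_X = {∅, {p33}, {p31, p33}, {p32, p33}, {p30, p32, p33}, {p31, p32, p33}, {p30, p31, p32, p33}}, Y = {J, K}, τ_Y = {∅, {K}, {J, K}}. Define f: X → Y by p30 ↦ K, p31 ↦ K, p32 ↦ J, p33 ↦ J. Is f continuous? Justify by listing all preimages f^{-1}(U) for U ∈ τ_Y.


f is NOT continuous.

Compute f^{-1}(U) for each U ∈ τ_Y:
  U = ∅: f^{-1}(U) = ∅ ∈ τ_X ✓.
  U = {K}: f^{-1}(U) = {p30, p31} ∉ τ_X ✗.
  U = {J, K}: f^{-1}(U) = {p30, p31, p32, p33} ∈ τ_X ✓.
Found U = {K} with f^{-1}(U) = {p30, p31} not in τ_X. Therefore f is NOT continuous.


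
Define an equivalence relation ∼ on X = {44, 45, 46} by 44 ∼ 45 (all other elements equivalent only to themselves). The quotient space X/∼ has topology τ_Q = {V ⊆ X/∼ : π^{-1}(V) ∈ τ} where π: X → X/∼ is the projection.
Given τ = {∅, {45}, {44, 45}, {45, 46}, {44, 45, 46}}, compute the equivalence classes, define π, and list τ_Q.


X/∼ = {[44=45], [46]}; |τ_Q| = 3.

Equivalence classes: [44=45], [46].
Quotient map π: X → X/∼ sends 44 ↦ [44=45], 45 ↦ [44=45], 46 ↦ [46].
For each subset V ⊆ X/∼, compute π^{-1}(V) ⊆ X and check whether π^{-1}(V) ∈ τ. V is open in τ_Q iff π^{-1}(V) ∈ τ.
  V = {}: π^{-1}(V) = ∅ ∈ τ ✓.
  V = {[44=45]}: π^{-1}(V) = {44, 45} ∈ τ ✓.
  V = {[46]}: π^{-1}(V) = {46} ∉ τ ✗.
  V = {[44=45], [46]}: π^{-1}(V) = {44, 45, 46} ∈ τ ✓.
Open sets in the quotient: τ_Q = {{}, {[44=45]}, {[44=45], [46]}} (3 elements).


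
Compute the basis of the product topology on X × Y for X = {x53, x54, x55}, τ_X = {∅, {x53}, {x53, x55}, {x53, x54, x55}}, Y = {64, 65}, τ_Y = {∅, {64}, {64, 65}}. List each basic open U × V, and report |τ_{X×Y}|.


Basis B = {∅ × ∅, {x53} × {64}, {x53} × {64, 65}, {x53, x55} × {64}, {x53, x54, x55} × {64}, {x53, x55} × {64, 65}, {x53, x54, x55} × {64, 65}}; |τ_{X×Y}| = 10.

Enumerate products U × V with U ∈ τ_X, V ∈ τ_Y (deduplicated):
  ∅ × ∅ = {} (∅)
  {x53} × {64} = {(x53,64)}
  {x53} × {64, 65} = {(x53,64), (x53,65)}
  {x53, x55} × {64} = {(x53,64), (x55,64)}
  {x53, x54, x55} × {64} = {(x53,64), (x54,64), (x55,64)}
  {x53, x55} × {64, 65} = {(x53,64), (x53,65), (x55,64), (x55,65)}
  {x53, x54, x55} × {64, 65} = {(x53,64), (x53,65), (x54,64), (x54,65), (x55,64), (x55,65)}
These 7 distinct sets form the basis B.
Close under arbitrary unions to get τ_{X×Y}; counting gives |τ_{X×Y}| = 10.


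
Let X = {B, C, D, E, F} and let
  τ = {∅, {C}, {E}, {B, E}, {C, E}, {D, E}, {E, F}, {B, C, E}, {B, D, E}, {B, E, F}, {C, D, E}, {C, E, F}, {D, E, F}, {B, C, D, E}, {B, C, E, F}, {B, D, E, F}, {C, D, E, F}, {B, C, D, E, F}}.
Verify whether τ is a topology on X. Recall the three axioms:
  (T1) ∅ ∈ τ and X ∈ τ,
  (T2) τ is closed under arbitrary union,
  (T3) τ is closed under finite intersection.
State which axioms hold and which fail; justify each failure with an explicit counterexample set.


τ IS a topology on X.

Axiom (T1): ∅ ∈ τ? Yes; X ∈ τ? Yes.
Axiom (T2/T3): check pairwise unions and intersections of members of τ.
All pairwise intersections and unions checked — each lies in τ. Therefore τ satisfies (T1), (T2), (T3): it IS a topology on X.


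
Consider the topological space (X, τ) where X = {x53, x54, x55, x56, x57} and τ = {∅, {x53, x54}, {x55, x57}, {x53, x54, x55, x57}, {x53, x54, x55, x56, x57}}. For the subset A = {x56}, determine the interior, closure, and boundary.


int(A) = ∅, cl(A) = {x56}, ∂A = {x56}.

Closed sets in (X, τ) are complements of opens:
  closed(X, τ) = {∅, {x56}, {x53, x54, x56}, {x55, x56, x57}, {x53, x54, x55, x56, x57}}.
int(A) = ⋃ {U ∈ τ : U ⊆ A}. Opens contained in A: ∅.
Taking the union of these: int(A) = ∅.
cl(A) = ⋂ {C closed : A ⊆ C}. Closed sets containing A: {x56}, {x53, x54, x56}, {x55, x56, x57}, {x53, x54, x55, x56, x57}.
Intersecting these: cl(A) = {x56}.
∂A = cl(A) ∖ int(A) = {x56} ∖ ∅ = {x56}.


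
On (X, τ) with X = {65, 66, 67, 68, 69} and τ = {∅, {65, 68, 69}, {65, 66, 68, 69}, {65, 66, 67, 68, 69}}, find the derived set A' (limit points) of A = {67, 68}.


A' = {65, 66, 67, 69}

For each x ∈ X, list the open sets U ∈ τ with x ∈ U, then check whether U ∩ (A ∖ {x}) ≠ ∅ for every such U.
  x = 65: opens ∋ x are {65, 68, 69}, {65, 66, 68, 69}, {65, 66, 67, 68, 69}; each meets A ∖ {65}, so x IS a limit point.
  x = 66: opens ∋ x are {65, 66, 68, 69}, {65, 66, 67, 68, 69}; each meets A ∖ {66}, so x IS a limit point.
  x = 67: opens ∋ x are {65, 66, 67, 68, 69}; each meets A ∖ {67}, so x IS a limit point.
  x = 68: open {65, 68, 69} ∋ x has {65, 68, 69} ∩ (A ∖ {68}) = ∅, so x is NOT a limit point.
  x = 69: opens ∋ x are {65, 68, 69}, {65, 66, 68, 69}, {65, 66, 67, 68, 69}; each meets A ∖ {69}, so x IS a limit point.
Collecting: A' = {65, 66, 67, 69}.


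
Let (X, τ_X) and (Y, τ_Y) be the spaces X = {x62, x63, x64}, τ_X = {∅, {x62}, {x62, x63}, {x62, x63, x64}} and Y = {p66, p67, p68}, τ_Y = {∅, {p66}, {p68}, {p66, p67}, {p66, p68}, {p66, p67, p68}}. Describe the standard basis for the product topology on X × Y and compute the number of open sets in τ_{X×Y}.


Basis B = {∅ × ∅, {x62} × {p66}, {x62} × {p68}, {x62} × {p66, p67}, {x62} × {p66, p68}, {x62, x63} × {p66}, {x62, x63} × {p68}, {x62} × {p66, p67, p68}, {x62, x63, x64} × {p66}, {x62, x63, x64} × {p68}, {x62, x63} × {p66, p67}, {x62, x63} × {p66, p68}, {x62, x63} × {p66, p67, p68}, {x62, x63, x64} × {p66, p67}, {x62, x63, x64} × {p66, p68}, {x62, x63, x64} × {p66, p67, p68}}; |τ_{X×Y}| = 40.

Enumerate products U × V with U ∈ τ_X, V ∈ τ_Y (deduplicated):
  ∅ × ∅ = {} (∅)
  {x62} × {p66} = {(x62,p66)}
  {x62} × {p68} = {(x62,p68)}
  {x62} × {p66, p67} = {(x62,p66), (x62,p67)}
  {x62} × {p66, p68} = {(x62,p66), (x62,p68)}
  {x62, x63} × {p66} = {(x62,p66), (x63,p66)}
  {x62, x63} × {p68} = {(x62,p68), (x63,p68)}
  {x62} × {p66, p67, p68} = {(x62,p66), (x62,p67), (x62,p68)}
  {x62, x63, x64} × {p66} = {(x62,p66), (x63,p66), (x64,p66)}
  {x62, x63, x64} × {p68} = {(x62,p68), (x63,p68), (x64,p68)}
  {x62, x63} × {p66, p67} = {(x62,p66), (x62,p67), (x63,p66), (x63,p67)}
  {x62, x63} × {p66, p68} = {(x62,p66), (x62,p68), (x63,p66), (x63,p68)}
  {x62, x63} × {p66, p67, p68} = {(x62,p66), (x62,p67), (x62,p68), (x63,p66), (x63,p67), (x63,p68)}
  {x62, x63, x64} × {p66, p67} = {(x62,p66), (x62,p67), (x63,p66), (x63,p67), (x64,p66), (x64,p67)}
  {x62, x63, x64} × {p66, p68} = {(x62,p66), (x62,p68), (x63,p66), (x63,p68), (x64,p66), (x64,p68)}
  {x62, x63, x64} × {p66, p67, p68} = {(x62,p66), (x62,p67), (x62,p68), (x63,p66), (x63,p67), (x63,p68), (x64,p66), (x64,p67), (x64,p68)}
These 16 distinct sets form the basis B.
Close under arbitrary unions to get τ_{X×Y}; counting gives |τ_{X×Y}| = 40.


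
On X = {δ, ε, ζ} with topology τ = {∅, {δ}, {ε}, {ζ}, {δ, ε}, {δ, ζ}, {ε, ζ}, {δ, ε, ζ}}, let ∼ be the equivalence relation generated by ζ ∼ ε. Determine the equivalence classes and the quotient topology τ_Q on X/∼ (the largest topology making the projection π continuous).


X/∼ = {[δ], [ε=ζ]}; |τ_Q| = 4.

Equivalence classes: [δ], [ε=ζ].
Quotient map π: X → X/∼ sends δ ↦ [δ], ε ↦ [ε=ζ], ζ ↦ [ε=ζ].
For each subset V ⊆ X/∼, compute π^{-1}(V) ⊆ X and check whether π^{-1}(V) ∈ τ. V is open in τ_Q iff π^{-1}(V) ∈ τ.
  V = {}: π^{-1}(V) = ∅ ∈ τ ✓.
  V = {[δ]}: π^{-1}(V) = {δ} ∈ τ ✓.
  V = {[ε=ζ]}: π^{-1}(V) = {ε, ζ} ∈ τ ✓.
  V = {[δ], [ε=ζ]}: π^{-1}(V) = {δ, ε, ζ} ∈ τ ✓.
Open sets in the quotient: τ_Q = {{}, {[δ]}, {[ε=ζ]}, {[δ], [ε=ζ]}} (4 elements).


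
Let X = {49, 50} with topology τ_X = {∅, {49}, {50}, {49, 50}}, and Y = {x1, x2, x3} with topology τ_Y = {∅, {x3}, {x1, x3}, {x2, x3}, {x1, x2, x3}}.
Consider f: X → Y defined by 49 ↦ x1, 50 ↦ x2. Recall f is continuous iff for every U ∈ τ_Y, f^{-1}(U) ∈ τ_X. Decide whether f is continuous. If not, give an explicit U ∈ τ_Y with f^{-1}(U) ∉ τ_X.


f IS continuous.

Compute f^{-1}(U) for each U ∈ τ_Y:
  U = ∅: f^{-1}(U) = ∅ ∈ τ_X ✓.
  U = {x3}: f^{-1}(U) = ∅ ∈ τ_X ✓.
  U = {x1, x3}: f^{-1}(U) = {49} ∈ τ_X ✓.
  U = {x2, x3}: f^{-1}(U) = {50} ∈ τ_X ✓.
  U = {x1, x2, x3}: f^{-1}(U) = {49, 50} ∈ τ_X ✓.
Every preimage lies in τ_X, so f IS continuous.


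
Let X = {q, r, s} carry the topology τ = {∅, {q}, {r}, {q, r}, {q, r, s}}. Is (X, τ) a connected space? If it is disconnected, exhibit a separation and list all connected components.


(X, τ) is connected.

Find clopen sets (U ∈ τ with X ∖ U ∈ τ):
  U = ∅, X ∖ U = {q, r, s} — both open, so U is clopen.
  U = {q, r, s}, X ∖ U = ∅ — both open, so U is clopen.
Only trivial clopens (∅ and X) exist, so (X, τ) is connected.
Compute connected components by grouping points that agree on all clopens:
  component: {q, r, s}


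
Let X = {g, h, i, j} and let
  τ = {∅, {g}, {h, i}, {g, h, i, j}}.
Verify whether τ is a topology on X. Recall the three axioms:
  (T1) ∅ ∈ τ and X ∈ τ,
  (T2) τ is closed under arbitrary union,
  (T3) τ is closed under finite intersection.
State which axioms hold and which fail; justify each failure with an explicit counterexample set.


τ is NOT a topology on X.

Axiom (T1): ∅ ∈ τ? Yes; X ∈ τ? Yes.
Axiom (T2/T3): check pairwise unions and intersections of members of τ.
Counterexample for (T2): {g} ∪ {h, i} = {g, h, i} ∉ τ. Therefore τ is NOT a topology.


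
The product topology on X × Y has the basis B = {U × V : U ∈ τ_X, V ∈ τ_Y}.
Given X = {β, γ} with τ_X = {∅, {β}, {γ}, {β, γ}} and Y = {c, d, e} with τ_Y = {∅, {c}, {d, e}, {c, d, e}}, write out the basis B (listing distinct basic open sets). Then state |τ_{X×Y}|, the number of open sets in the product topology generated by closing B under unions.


Basis B = {∅ × ∅, {β} × {c}, {γ} × {c}, {β, γ} × {c}, {β} × {d, e}, {γ} × {d, e}, {β} × {c, d, e}, {γ} × {c, d, e}, {β, γ} × {d, e}, {β, γ} × {c, d, e}}; |τ_{X×Y}| = 16.

Enumerate products U × V with U ∈ τ_X, V ∈ τ_Y (deduplicated):
  ∅ × ∅ = {} (∅)
  {β} × {c} = {(β,c)}
  {γ} × {c} = {(γ,c)}
  {β, γ} × {c} = {(β,c), (γ,c)}
  {β} × {d, e} = {(β,d), (β,e)}
  {γ} × {d, e} = {(γ,d), (γ,e)}
  {β} × {c, d, e} = {(β,c), (β,d), (β,e)}
  {γ} × {c, d, e} = {(γ,c), (γ,d), (γ,e)}
  {β, γ} × {d, e} = {(β,d), (β,e), (γ,d), (γ,e)}
  {β, γ} × {c, d, e} = {(β,c), (β,d), (β,e), (γ,c), (γ,d), (γ,e)}
These 10 distinct sets form the basis B.
Close under arbitrary unions to get τ_{X×Y}; counting gives |τ_{X×Y}| = 16.


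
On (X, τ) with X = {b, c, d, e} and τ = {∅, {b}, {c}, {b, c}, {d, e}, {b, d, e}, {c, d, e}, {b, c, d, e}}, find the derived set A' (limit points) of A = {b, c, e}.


A' = {d}

For each x ∈ X, list the open sets U ∈ τ with x ∈ U, then check whether U ∩ (A ∖ {x}) ≠ ∅ for every such U.
  x = b: open {b} ∋ x has {b} ∩ (A ∖ {b}) = ∅, so x is NOT a limit point.
  x = c: open {c} ∋ x has {c} ∩ (A ∖ {c}) = ∅, so x is NOT a limit point.
  x = d: opens ∋ x are {d, e}, {b, d, e}, {c, d, e}, {b, c, d, e}; each meets A ∖ {d}, so x IS a limit point.
  x = e: open {d, e} ∋ x has {d, e} ∩ (A ∖ {e}) = ∅, so x is NOT a limit point.
Collecting: A' = {d}.


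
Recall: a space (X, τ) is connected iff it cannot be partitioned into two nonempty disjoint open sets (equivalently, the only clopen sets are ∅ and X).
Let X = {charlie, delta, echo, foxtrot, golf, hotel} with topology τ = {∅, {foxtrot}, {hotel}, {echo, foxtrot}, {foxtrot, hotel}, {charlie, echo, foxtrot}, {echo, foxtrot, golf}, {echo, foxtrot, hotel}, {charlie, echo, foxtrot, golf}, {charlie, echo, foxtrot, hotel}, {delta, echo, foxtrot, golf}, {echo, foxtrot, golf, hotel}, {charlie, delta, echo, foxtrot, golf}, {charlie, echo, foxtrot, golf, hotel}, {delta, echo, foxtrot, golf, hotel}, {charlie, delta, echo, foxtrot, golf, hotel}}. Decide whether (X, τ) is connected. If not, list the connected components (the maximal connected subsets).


(X, τ) is disconnected; components = [{hotel}, {charlie, delta, echo, foxtrot, golf}].

Find clopen sets (U ∈ τ with X ∖ U ∈ τ):
  U = ∅, X ∖ U = {charlie, delta, echo, foxtrot, golf, hotel} — both open, so U is clopen.
  U = {hotel}, X ∖ U = {charlie, delta, echo, foxtrot, golf} — both open, so U is clopen.
  U = {charlie, delta, echo, foxtrot, golf}, X ∖ U = {hotel} — both open, so U is clopen.
  U = {charlie, delta, echo, foxtrot, golf, hotel}, X ∖ U = ∅ — both open, so U is clopen.
Nontrivial clopen(s) exist: e.g. {hotel}. So (X, τ) is disconnected.
Compute connected components by grouping points that agree on all clopens:
  component: {hotel}
  component: {charlie, delta, echo, foxtrot, golf}


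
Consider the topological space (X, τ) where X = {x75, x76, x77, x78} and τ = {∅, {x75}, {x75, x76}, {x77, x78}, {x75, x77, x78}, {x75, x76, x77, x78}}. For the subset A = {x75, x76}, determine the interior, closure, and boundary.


int(A) = {x75, x76}, cl(A) = {x75, x76}, ∂A = ∅.

Closed sets in (X, τ) are complements of opens:
  closed(X, τ) = {∅, {x76}, {x75, x76}, {x77, x78}, {x76, x77, x78}, {x75, x76, x77, x78}}.
int(A) = ⋃ {U ∈ τ : U ⊆ A}. Opens contained in A: ∅, {x75}, {x75, x76}.
Taking the union of these: int(A) = {x75, x76}.
cl(A) = ⋂ {C closed : A ⊆ C}. Closed sets containing A: {x75, x76}, {x75, x76, x77, x78}.
Intersecting these: cl(A) = {x75, x76}.
∂A = cl(A) ∖ int(A) = {x75, x76} ∖ {x75, x76} = ∅.


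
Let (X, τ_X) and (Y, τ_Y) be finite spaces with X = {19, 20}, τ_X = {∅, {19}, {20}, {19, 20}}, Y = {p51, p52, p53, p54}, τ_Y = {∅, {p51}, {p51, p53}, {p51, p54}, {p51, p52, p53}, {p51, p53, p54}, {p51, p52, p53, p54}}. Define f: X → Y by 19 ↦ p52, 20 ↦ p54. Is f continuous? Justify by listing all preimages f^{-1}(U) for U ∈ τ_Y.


f IS continuous.

Compute f^{-1}(U) for each U ∈ τ_Y:
  U = ∅: f^{-1}(U) = ∅ ∈ τ_X ✓.
  U = {p51}: f^{-1}(U) = ∅ ∈ τ_X ✓.
  U = {p51, p53}: f^{-1}(U) = ∅ ∈ τ_X ✓.
  U = {p51, p54}: f^{-1}(U) = {20} ∈ τ_X ✓.
  U = {p51, p52, p53}: f^{-1}(U) = {19} ∈ τ_X ✓.
  U = {p51, p53, p54}: f^{-1}(U) = {20} ∈ τ_X ✓.
  U = {p51, p52, p53, p54}: f^{-1}(U) = {19, 20} ∈ τ_X ✓.
Every preimage lies in τ_X, so f IS continuous.


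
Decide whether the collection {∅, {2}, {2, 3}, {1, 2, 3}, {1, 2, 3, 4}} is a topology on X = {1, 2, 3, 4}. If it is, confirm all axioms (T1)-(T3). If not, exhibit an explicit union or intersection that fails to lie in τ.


τ IS a topology on X.

Axiom (T1): ∅ ∈ τ? Yes; X ∈ τ? Yes.
Axiom (T2/T3): check pairwise unions and intersections of members of τ.
All pairwise intersections and unions checked — each lies in τ. Therefore τ satisfies (T1), (T2), (T3): it IS a topology on X.


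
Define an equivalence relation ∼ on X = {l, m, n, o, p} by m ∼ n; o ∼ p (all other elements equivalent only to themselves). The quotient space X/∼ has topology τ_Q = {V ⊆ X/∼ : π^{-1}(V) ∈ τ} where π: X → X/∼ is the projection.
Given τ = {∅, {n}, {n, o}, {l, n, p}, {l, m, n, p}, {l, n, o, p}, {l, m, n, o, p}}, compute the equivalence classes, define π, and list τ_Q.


X/∼ = {[l], [m=n], [o=p]}; |τ_Q| = 2.

Equivalence classes: [l], [m=n], [o=p].
Quotient map π: X → X/∼ sends l ↦ [l], m ↦ [m=n], n ↦ [m=n], o ↦ [o=p], p ↦ [o=p].
For each subset V ⊆ X/∼, compute π^{-1}(V) ⊆ X and check whether π^{-1}(V) ∈ τ. V is open in τ_Q iff π^{-1}(V) ∈ τ.
  V = {}: π^{-1}(V) = ∅ ∈ τ ✓.
  V = {[l]}: π^{-1}(V) = {l} ∉ τ ✗.
  V = {[m=n]}: π^{-1}(V) = {m, n} ∉ τ ✗.
  V = {[l], [m=n]}: π^{-1}(V) = {l, m, n} ∉ τ ✗.
  V = {[o=p]}: π^{-1}(V) = {o, p} ∉ τ ✗.
  V = {[l], [o=p]}: π^{-1}(V) = {l, o, p} ∉ τ ✗.
  V = {[m=n], [o=p]}: π^{-1}(V) = {m, n, o, p} ∉ τ ✗.
  V = {[l], [m=n], [o=p]}: π^{-1}(V) = {l, m, n, o, p} ∈ τ ✓.
Open sets in the quotient: τ_Q = {{}, {[l], [m=n], [o=p]}} (2 elements).


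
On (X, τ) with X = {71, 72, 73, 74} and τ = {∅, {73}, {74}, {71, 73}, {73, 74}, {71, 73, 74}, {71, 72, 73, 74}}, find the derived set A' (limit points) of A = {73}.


A' = {71, 72}

For each x ∈ X, list the open sets U ∈ τ with x ∈ U, then check whether U ∩ (A ∖ {x}) ≠ ∅ for every such U.
  x = 71: opens ∋ x are {71, 73}, {71, 73, 74}, {71, 72, 73, 74}; each meets A ∖ {71}, so x IS a limit point.
  x = 72: opens ∋ x are {71, 72, 73, 74}; each meets A ∖ {72}, so x IS a limit point.
  x = 73: open {73} ∋ x has {73} ∩ (A ∖ {73}) = ∅, so x is NOT a limit point.
  x = 74: open {74} ∋ x has {74} ∩ (A ∖ {74}) = ∅, so x is NOT a limit point.
Collecting: A' = {71, 72}.


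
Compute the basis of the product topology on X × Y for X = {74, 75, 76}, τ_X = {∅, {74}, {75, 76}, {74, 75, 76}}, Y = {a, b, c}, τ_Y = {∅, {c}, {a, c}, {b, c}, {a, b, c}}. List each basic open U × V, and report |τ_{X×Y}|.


Basis B = {∅ × ∅, {74} × {c}, {74} × {a, c}, {74} × {b, c}, {75, 76} × {c}, {74} × {a, b, c}, {74, 75, 76} × {c}, {75, 76} × {a, c}, {75, 76} × {b, c}, {74, 75, 76} × {a, c}, {74, 75, 76} × {b, c}, {75, 76} × {a, b, c}, {74, 75, 76} × {a, b, c}}; |τ_{X×Y}| = 25.

Enumerate products U × V with U ∈ τ_X, V ∈ τ_Y (deduplicated):
  ∅ × ∅ = {} (∅)
  {74} × {c} = {(74,c)}
  {74} × {a, c} = {(74,a), (74,c)}
  {74} × {b, c} = {(74,b), (74,c)}
  {75, 76} × {c} = {(75,c), (76,c)}
  {74} × {a, b, c} = {(74,a), (74,b), (74,c)}
  {74, 75, 76} × {c} = {(74,c), (75,c), (76,c)}
  {75, 76} × {a, c} = {(75,a), (75,c), (76,a), (76,c)}
  {75, 76} × {b, c} = {(75,b), (75,c), (76,b), (76,c)}
  {74, 75, 76} × {a, c} = {(74,a), (74,c), (75,a), (75,c), (76,a), (76,c)}
  {74, 75, 76} × {b, c} = {(74,b), (74,c), (75,b), (75,c), (76,b), (76,c)}
  {75, 76} × {a, b, c} = {(75,a), (75,b), (75,c), (76,a), (76,b), (76,c)}
  {74, 75, 76} × {a, b, c} = {(74,a), (74,b), (74,c), (75,a), (75,b), (75,c), (76,a), (76,b), (76,c)}
These 13 distinct sets form the basis B.
Close under arbitrary unions to get τ_{X×Y}; counting gives |τ_{X×Y}| = 25.


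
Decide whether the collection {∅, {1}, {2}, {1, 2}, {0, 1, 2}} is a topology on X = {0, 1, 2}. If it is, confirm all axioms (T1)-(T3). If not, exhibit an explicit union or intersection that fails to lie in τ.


τ IS a topology on X.

Axiom (T1): ∅ ∈ τ? Yes; X ∈ τ? Yes.
Axiom (T2/T3): check pairwise unions and intersections of members of τ.
All pairwise intersections and unions checked — each lies in τ. Therefore τ satisfies (T1), (T2), (T3): it IS a topology on X.


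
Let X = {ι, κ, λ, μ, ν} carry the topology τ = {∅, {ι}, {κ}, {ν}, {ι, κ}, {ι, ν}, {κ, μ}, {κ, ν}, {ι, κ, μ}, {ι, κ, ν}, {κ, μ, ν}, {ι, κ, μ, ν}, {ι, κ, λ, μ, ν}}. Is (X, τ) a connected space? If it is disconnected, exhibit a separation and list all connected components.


(X, τ) is connected.

Find clopen sets (U ∈ τ with X ∖ U ∈ τ):
  U = ∅, X ∖ U = {ι, κ, λ, μ, ν} — both open, so U is clopen.
  U = {ι, κ, λ, μ, ν}, X ∖ U = ∅ — both open, so U is clopen.
Only trivial clopens (∅ and X) exist, so (X, τ) is connected.
Compute connected components by grouping points that agree on all clopens:
  component: {ι, κ, λ, μ, ν}


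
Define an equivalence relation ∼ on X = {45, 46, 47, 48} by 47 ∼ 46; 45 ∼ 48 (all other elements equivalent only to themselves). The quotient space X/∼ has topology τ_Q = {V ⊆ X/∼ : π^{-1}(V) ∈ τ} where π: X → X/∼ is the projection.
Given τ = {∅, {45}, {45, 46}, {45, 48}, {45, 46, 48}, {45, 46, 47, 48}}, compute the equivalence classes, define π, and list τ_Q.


X/∼ = {[45=48], [46=47]}; |τ_Q| = 3.

Equivalence classes: [45=48], [46=47].
Quotient map π: X → X/∼ sends 45 ↦ [45=48], 46 ↦ [46=47], 47 ↦ [46=47], 48 ↦ [45=48].
For each subset V ⊆ X/∼, compute π^{-1}(V) ⊆ X and check whether π^{-1}(V) ∈ τ. V is open in τ_Q iff π^{-1}(V) ∈ τ.
  V = {}: π^{-1}(V) = ∅ ∈ τ ✓.
  V = {[45=48]}: π^{-1}(V) = {45, 48} ∈ τ ✓.
  V = {[46=47]}: π^{-1}(V) = {46, 47} ∉ τ ✗.
  V = {[45=48], [46=47]}: π^{-1}(V) = {45, 46, 47, 48} ∈ τ ✓.
Open sets in the quotient: τ_Q = {{}, {[45=48]}, {[45=48], [46=47]}} (3 elements).


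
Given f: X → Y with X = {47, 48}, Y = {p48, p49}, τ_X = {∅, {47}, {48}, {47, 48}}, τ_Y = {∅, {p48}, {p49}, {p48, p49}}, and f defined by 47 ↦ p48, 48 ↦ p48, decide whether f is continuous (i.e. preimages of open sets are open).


f IS continuous.

Compute f^{-1}(U) for each U ∈ τ_Y:
  U = ∅: f^{-1}(U) = ∅ ∈ τ_X ✓.
  U = {p48}: f^{-1}(U) = {47, 48} ∈ τ_X ✓.
  U = {p49}: f^{-1}(U) = ∅ ∈ τ_X ✓.
  U = {p48, p49}: f^{-1}(U) = {47, 48} ∈ τ_X ✓.
Every preimage lies in τ_X, so f IS continuous.


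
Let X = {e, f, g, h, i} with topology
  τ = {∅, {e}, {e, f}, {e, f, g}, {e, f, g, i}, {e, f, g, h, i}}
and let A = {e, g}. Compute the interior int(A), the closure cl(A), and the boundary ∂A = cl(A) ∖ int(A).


int(A) = {e}, cl(A) = {e, f, g, h, i}, ∂A = {f, g, h, i}.

Closed sets in (X, τ) are complements of opens:
  closed(X, τ) = {∅, {h}, {h, i}, {g, h, i}, {f, g, h, i}, {e, f, g, h, i}}.
int(A) = ⋃ {U ∈ τ : U ⊆ A}. Opens contained in A: ∅, {e}.
Taking the union of these: int(A) = {e}.
cl(A) = ⋂ {C closed : A ⊆ C}. Closed sets containing A: {e, f, g, h, i}.
Intersecting these: cl(A) = {e, f, g, h, i}.
∂A = cl(A) ∖ int(A) = {e, f, g, h, i} ∖ {e} = {f, g, h, i}.


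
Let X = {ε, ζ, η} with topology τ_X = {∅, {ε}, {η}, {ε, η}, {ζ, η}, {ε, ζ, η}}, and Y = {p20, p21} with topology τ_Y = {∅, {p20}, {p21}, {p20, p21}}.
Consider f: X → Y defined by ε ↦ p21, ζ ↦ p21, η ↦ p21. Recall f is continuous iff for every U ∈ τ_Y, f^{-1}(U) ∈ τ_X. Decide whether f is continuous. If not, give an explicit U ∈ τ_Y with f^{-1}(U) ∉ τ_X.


f IS continuous.

Compute f^{-1}(U) for each U ∈ τ_Y:
  U = ∅: f^{-1}(U) = ∅ ∈ τ_X ✓.
  U = {p20}: f^{-1}(U) = ∅ ∈ τ_X ✓.
  U = {p21}: f^{-1}(U) = {ε, ζ, η} ∈ τ_X ✓.
  U = {p20, p21}: f^{-1}(U) = {ε, ζ, η} ∈ τ_X ✓.
Every preimage lies in τ_X, so f IS continuous.
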